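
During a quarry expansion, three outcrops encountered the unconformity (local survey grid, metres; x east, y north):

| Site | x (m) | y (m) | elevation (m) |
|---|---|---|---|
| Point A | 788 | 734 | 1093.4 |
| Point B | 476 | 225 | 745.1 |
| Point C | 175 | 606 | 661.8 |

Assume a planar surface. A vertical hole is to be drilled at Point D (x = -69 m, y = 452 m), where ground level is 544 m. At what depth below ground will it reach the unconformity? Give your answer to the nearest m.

84 m

Let the plane be z = a·x + b·y + c.
Point B−Point A: −312a − 509b = −348.3;  Point C−Point A: −613a − 128b = −431.6.
Solving gives a = 0.64357, b = 0.28980.
Then c = 1093.4 − a·788 − b·734 = 373.56.
At (-69, 452): z_contact = −44.4 + 131.0 + 373.56 = 460.1 m.
Depth below ground = 544 − 460.1 = 84 m.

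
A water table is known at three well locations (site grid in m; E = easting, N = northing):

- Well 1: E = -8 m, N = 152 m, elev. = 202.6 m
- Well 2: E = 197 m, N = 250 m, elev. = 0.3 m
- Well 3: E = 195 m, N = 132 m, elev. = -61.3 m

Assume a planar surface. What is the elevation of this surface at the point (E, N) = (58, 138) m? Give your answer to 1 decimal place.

Let the plane be z = a·E + b·N + c.
Well 2−Well 1: 205a + 98b = −202.3;  Well 3−Well 1: 203a − 20b = −263.9.
Solving gives a = −1.24649, b = 0.54316.
Then c = 202.6 − a·-8 − b·152 = 110.07.
At (58, 138): z = −72.3 + 75.0 + 110.07 = 112.7 m.

112.7 m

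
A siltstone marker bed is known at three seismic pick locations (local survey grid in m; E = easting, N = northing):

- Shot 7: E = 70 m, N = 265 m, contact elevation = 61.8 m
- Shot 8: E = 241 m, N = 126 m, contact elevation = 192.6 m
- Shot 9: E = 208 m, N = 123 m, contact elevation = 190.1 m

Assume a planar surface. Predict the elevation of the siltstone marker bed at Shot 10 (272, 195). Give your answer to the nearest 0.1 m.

144.5 m

Let the plane be z = a·E + b·N + c.
Shot 8−Shot 7: 171a − 139b = 130.8;  Shot 9−Shot 7: 138a − 142b = 128.3.
Solving gives a = 0.14508, b = −0.76253.
Then c = 61.8 − a·70 − b·265 = 253.71.
At (272, 195): z = 39.5 − 148.7 + 253.71 = 144.5 m.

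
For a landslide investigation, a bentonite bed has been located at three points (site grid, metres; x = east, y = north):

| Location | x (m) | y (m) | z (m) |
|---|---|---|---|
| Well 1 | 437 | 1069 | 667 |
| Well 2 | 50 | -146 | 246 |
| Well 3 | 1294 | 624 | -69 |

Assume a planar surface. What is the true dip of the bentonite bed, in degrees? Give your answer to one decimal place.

38.3°

Let the plane be z = a·x + b·y + c.
Well 2−Well 1: −387a − 1215b = −421;  Well 3−Well 1: 857a − 445b = −736.
Solving gives a = −0.58254, b = 0.53205.
Gradient magnitude |∇z| = √(a² + b²) = √(0.33935 + 0.28308) = 0.78894.
True dip = arctan(0.78894) = 38.3°, dipping toward SE (azimuth ≈ 132°).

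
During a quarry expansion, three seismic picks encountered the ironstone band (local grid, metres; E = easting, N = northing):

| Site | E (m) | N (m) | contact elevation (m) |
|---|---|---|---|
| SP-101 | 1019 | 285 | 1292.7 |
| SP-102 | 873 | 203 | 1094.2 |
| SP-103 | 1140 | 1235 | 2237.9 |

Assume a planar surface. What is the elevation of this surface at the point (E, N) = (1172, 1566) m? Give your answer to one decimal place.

Two edge vectors: SP-101→SP-102 = (-146, -82, -198.5), SP-101→SP-103 = (121, 950, 945.2).
Normal n = (SP-101→SP-102) × (SP-101→SP-103) = (111068.6, 113980.7, -128778).
So ∂z/∂E = −n_x/n_z = 0.862481 and ∂z/∂N = −n_y/n_z = 0.885095.
Intercept c from SP-101: 1292.7 − 878.87 − 252.25 = 161.58.
At (1172, 1566): z = 1010.8 + 1386.1 + 161.58 = 2558.5 m.

2558.5 m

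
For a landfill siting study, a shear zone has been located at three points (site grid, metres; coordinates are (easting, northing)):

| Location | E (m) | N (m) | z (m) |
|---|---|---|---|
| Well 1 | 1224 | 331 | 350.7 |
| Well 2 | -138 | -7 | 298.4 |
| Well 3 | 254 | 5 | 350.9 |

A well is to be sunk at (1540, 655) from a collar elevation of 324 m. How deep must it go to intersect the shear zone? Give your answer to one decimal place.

69.0 m

Let the plane be z = a·E + b·N + c.
Well 2−Well 1: −1362a − 338b = −52.3;  Well 3−Well 1: −970a − 326b = 0.2.
Solving gives a = 0.147371, b = −0.439109.
Then c = 350.7 − a·1224 − b·331 = 315.66.
At (1540, 655): z_contact = 226.95 − 287.62 + 315.66 = 255.00 m.
Depth below ground = 324 − 255.00 = 69.0 m.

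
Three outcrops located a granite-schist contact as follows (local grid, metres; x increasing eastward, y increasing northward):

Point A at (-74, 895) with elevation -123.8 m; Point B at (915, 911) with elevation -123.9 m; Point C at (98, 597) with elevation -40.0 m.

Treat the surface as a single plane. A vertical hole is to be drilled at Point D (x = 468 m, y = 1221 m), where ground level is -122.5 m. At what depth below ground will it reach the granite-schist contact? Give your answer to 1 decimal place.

89.8 m

Two edge vectors: Point A→Point B = (989, 16, -0.1), Point A→Point C = (172, -298, 83.8).
Normal n = (Point A→Point B) × (Point A→Point C) = (1311, -82895.4, -297474).
So ∂z/∂x = −n_x/n_z = 0.004407 and ∂z/∂y = −n_y/n_z = −0.278664.
Intercept c from Point A: -123.8 + 0.33 + 249.40 = 125.93.
At (468, 1221): z_contact = 2.06 − 340.25 + 125.93 = -212.26 m.
Depth below ground = -122.5 − (-212.26) = 89.8 m.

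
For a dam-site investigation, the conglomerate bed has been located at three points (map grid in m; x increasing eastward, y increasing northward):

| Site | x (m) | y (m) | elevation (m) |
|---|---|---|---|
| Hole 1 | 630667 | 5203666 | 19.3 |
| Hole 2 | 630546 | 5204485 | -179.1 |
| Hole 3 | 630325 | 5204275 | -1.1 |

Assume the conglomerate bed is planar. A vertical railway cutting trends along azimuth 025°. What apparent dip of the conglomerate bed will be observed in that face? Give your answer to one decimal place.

Two edge vectors: Hole 1→Hole 2 = (-121, 819, -198.4), Hole 1→Hole 3 = (-342, 609, -20.4).
Normal n = (Hole 1→Hole 2) × (Hole 1→Hole 3) = (104118, 65384.4, 206409).
So ∂z/∂x = −n_x/n_z = −0.50443 and ∂z/∂y = −n_y/n_z = −0.31677.
Unit vector along 025° is (sin 25°, cos 25°) = (0.4226, 0.9063).
Slope in that direction = a·(0.4226) + b·(0.9063) = −0.50027.
Apparent dip = arctan|0.50027| = 26.6° (true dip is 30.8°, so apparent ≤ true as expected).

26.6°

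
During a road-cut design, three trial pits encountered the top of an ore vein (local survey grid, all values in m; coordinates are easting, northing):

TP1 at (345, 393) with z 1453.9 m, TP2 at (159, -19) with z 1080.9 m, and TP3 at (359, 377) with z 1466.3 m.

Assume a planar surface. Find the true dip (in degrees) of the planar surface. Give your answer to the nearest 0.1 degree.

52.6°

Let the plane be z = a·easting + b·northing + c.
TP2−TP1: −186a − 412b = −373;  TP3−TP1: 14a − 16b = 12.4.
Solving gives a = 1.26679, b = 0.33344.
Gradient magnitude |∇z| = √(a² + b²) = √(1.60475 + 0.11118) = 1.30994.
True dip = arctan(1.30994) = 52.6°, dipping toward WSW (azimuth ≈ 255°).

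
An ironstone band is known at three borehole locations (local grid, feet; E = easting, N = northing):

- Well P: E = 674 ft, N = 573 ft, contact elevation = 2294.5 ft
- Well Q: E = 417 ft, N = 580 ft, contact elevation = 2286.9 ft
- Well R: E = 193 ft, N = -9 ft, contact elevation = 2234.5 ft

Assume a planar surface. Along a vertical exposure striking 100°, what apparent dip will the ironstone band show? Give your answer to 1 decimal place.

1.0°

Two edge vectors: Well P→Well Q = (-257, 7, -7.6), Well P→Well R = (-481, -582, -60).
Normal n = (Well P→Well Q) × (Well P→Well R) = (-4843.2, -11764.4, 152941).
So ∂z/∂E = −n_x/n_z = 0.03167 and ∂z/∂N = −n_y/n_z = 0.07692.
Unit vector along 100° is (sin 100°, cos 100°) = (0.9848, -0.1736).
Slope in that direction = a·(0.9848) + b·(-0.1736) = 0.01783.
Apparent dip = arctan|0.01783| = 1.0° (true dip is 4.8°, so apparent ≤ true as expected).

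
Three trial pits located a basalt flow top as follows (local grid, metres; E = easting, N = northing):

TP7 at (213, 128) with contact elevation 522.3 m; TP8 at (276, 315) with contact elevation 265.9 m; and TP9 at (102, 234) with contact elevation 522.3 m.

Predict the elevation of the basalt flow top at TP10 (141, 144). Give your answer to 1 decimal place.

Two edge vectors: TP7→TP8 = (63, 187, -256.4), TP7→TP9 = (-111, 106, 0).
Normal n = (TP7→TP8) × (TP7→TP9) = (27178.4, 28460.4, 27435).
So ∂z/∂E = −n_x/n_z = −0.99065 and ∂z/∂N = −n_y/n_z = −1.03738.
Intercept c from TP7: 522.3 + 211.01 + 132.78 = 866.09.
At (141, 144): z = −139.7 − 149.4 + 866.09 = 577.0 m.

577.0 m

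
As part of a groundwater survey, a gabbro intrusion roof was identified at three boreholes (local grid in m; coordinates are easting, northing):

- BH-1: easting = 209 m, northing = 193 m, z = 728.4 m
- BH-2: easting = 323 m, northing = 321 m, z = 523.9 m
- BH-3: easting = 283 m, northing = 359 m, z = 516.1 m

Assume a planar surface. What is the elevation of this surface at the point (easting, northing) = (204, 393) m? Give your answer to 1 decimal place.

540.1 m

Two edge vectors: BH-1→BH-2 = (114, 128, -204.5), BH-1→BH-3 = (74, 166, -212.3).
Normal n = (BH-1→BH-2) × (BH-1→BH-3) = (6772.6, 9069.2, 9452).
So ∂z/∂easting = −n_x/n_z = −0.71653 and ∂z/∂northing = −n_y/n_z = −0.95950.
Intercept c from BH-1: 728.4 + 149.75 + 185.18 = 1063.34.
At (204, 393): z = −146.2 − 377.1 + 1063.34 = 540.1 m.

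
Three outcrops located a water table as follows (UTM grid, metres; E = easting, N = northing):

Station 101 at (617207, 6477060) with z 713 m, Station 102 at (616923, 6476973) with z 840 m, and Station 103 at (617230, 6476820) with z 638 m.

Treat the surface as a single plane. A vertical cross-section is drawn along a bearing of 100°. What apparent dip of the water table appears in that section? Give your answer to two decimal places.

Let the plane be z = a·E + b·N + c.
Station 102−Station 101: −284a − 87b = 127;  Station 103−Station 101: 23a − 240b = −75.
Solving gives a = −0.52743, b = 0.26195.
Unit vector along 100° is (sin 100°, cos 100°) = (0.9848, -0.1736).
Slope in that direction = a·(0.9848) + b·(-0.1736) = −0.56490.
Apparent dip = arctan|0.56490| = 29.46° (true dip is 30.5°, so apparent ≤ true as expected).

29.46°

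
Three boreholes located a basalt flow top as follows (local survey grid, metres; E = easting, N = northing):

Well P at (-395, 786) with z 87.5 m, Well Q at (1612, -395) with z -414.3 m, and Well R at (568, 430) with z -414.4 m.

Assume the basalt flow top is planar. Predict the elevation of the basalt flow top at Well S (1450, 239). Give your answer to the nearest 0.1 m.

-1041.5 m

Let the plane be z = a·E + b·N + c.
Well Q−Well P: 2007a − 1181b = −501.8;  Well R−Well P: 963a − 356b = −501.9.
Solving gives a = −0.979405, b = −1.239513.
Then c = 87.5 − a·-395 − b·786 = 674.89.
At (1450, 239): z = −1420.1 − 296.2 + 674.89 = -1041.5 m.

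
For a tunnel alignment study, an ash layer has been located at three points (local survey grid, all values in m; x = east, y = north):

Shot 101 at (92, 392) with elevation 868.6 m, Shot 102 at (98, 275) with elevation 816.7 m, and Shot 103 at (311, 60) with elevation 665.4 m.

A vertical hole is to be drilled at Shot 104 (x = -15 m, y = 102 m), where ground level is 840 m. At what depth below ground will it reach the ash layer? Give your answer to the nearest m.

Two edge vectors: Shot 101→Shot 102 = (6, -117, -51.9), Shot 101→Shot 103 = (219, -332, -203.2).
Normal n = (Shot 101→Shot 102) × (Shot 101→Shot 103) = (6543.6, -10146.9, 23631).
So ∂z/∂x = −n_x/n_z = −0.27691 and ∂z/∂y = −n_y/n_z = 0.42939.
Intercept c from Shot 101: 868.6 + 25.48 − 168.32 = 725.75.
At (-15, 102): z_contact = 4.2 + 43.8 + 725.75 = 773.7 m.
Depth below ground = 840 − 773.7 = 66 m.

66 m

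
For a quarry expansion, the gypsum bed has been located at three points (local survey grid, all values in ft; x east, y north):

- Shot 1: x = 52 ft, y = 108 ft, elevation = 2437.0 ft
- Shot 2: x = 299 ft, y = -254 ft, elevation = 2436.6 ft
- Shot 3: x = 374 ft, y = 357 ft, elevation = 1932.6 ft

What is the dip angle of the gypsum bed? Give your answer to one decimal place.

51.1°

Two edge vectors: Shot 1→Shot 2 = (247, -362, -0.4), Shot 1→Shot 3 = (322, 249, -504.4).
Normal n = (Shot 1→Shot 2) × (Shot 1→Shot 3) = (182692.4, 124458, 178067).
So ∂z/∂x = −n_x/n_z = −1.02598 and ∂z/∂y = −n_y/n_z = −0.69894.
Gradient magnitude |∇z| = √(a² + b²) = √(1.05263 + 0.48852) = 1.24143.
True dip = arctan(1.24143) = 51.1°, dipping toward NE (azimuth ≈ 056°).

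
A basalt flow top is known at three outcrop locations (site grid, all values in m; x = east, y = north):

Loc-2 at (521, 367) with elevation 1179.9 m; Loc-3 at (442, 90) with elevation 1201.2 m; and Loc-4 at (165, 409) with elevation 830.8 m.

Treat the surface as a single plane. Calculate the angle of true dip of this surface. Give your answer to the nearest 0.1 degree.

Two edge vectors: Loc-2→Loc-3 = (-79, -277, 21.3), Loc-2→Loc-4 = (-356, 42, -349.1).
Normal n = (Loc-2→Loc-3) × (Loc-2→Loc-4) = (95806.1, -35161.7, -101930).
So ∂z/∂x = −n_x/n_z = 0.93992 and ∂z/∂y = −n_y/n_z = −0.34496.
Gradient magnitude |∇z| = √(a² + b²) = √(0.88345 + 0.11900) = 1.00122.
True dip = arctan(1.00122) = 45.0°, dipping toward WNW (azimuth ≈ 290°).

45.0°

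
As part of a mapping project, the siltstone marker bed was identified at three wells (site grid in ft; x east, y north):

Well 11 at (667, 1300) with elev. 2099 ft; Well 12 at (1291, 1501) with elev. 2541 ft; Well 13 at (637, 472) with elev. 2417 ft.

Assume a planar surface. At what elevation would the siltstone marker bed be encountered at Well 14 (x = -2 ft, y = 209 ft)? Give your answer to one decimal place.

1988.1 ft

Let the plane be z = a·x + b·y + c.
Well 12−Well 11: 624a + 201b = 442;  Well 13−Well 11: −30a − 828b = 318.
Solving gives a = 0.841870, b = −0.414560.
Then c = 2099 − a·667 − b·1300 = 2076.40.
At (-2, 209): z = −1.7 − 86.6 + 2076.40 = 1988.1 ft.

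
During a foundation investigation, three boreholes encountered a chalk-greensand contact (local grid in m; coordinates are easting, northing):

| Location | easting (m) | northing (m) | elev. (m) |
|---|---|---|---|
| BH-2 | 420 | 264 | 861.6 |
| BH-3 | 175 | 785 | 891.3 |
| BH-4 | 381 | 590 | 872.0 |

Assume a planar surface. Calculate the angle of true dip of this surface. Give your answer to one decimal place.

Let the plane be z = a·easting + b·northing + c.
BH-3−BH-2: −245a + 521b = 29.7;  BH-4−BH-2: −39a + 326b = 10.4.
Solving gives a = −0.07160, b = 0.02334.
Gradient magnitude |∇z| = √(a² + b²) = √(0.00513 + 0.00054) = 0.07531.
True dip = arctan(0.07531) = 4.3°, dipping toward ESE (azimuth ≈ 108°).

4.3°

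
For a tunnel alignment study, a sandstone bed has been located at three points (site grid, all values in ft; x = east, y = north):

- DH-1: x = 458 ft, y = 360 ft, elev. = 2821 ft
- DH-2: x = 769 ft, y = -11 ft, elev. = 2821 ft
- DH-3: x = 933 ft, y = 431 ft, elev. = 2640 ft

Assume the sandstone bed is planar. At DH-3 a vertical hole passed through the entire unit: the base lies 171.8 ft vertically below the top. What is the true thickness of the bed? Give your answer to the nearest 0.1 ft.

157.1 ft

Two edge vectors: DH-1→DH-2 = (311, -371, 0), DH-1→DH-3 = (475, 71, -181).
Normal n = (DH-1→DH-2) × (DH-1→DH-3) = (67151, 56291, 198306).
So ∂z/∂x = −n_x/n_z = −0.33862 and ∂z/∂y = −n_y/n_z = −0.28386.
|∇z| = √(a²+b²) = 0.44186, so dip δ = arctan(0.44186) = 23.84°.
True thickness = vertical thickness × cos δ = 171.8 × cos 23.84° = 157.1 ft.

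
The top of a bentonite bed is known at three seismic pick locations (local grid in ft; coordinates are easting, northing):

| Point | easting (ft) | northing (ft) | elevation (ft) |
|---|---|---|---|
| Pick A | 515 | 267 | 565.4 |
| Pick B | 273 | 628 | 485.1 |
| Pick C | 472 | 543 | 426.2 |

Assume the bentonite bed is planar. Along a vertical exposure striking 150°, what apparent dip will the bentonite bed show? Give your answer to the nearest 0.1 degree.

13.3°

Let the plane be z = a·easting + b·northing + c.
Pick B−Pick A: −242a + 361b = −80.3;  Pick C−Pick A: −43a + 276b = −139.2.
Solving gives a = −0.54786, b = −0.58970.
Unit vector along 150° is (sin 150°, cos 150°) = (0.5000, -0.8660).
Slope in that direction = a·(0.5000) + b·(-0.8660) = 0.23677.
Apparent dip = arctan|0.23677| = 13.3° (true dip is 38.8°, so apparent ≤ true as expected).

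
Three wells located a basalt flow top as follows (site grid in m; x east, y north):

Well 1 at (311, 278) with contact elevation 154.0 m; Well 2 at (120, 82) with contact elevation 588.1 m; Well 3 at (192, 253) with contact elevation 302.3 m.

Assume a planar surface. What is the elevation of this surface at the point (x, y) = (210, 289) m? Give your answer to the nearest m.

239 m

Two edge vectors: Well 1→Well 2 = (-191, -196, 434.1), Well 1→Well 3 = (-119, -25, 148.3).
Normal n = (Well 1→Well 2) × (Well 1→Well 3) = (-18214.3, -23332.6, -18549).
So ∂z/∂x = −n_x/n_z = −0.98196 and ∂z/∂y = −n_y/n_z = −1.25789.
Intercept c from Well 1: 154 + 305.39 + 349.69 = 809.08.
At (210, 289): z = −206.2 − 363.5 + 809.08 = 239.3 m.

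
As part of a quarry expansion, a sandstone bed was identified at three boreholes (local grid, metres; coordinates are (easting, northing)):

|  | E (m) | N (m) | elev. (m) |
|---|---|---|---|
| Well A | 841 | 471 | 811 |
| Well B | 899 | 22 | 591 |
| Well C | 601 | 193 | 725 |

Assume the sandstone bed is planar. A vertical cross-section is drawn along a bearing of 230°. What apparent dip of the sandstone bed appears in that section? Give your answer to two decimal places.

9.11°

Two edge vectors: Well A→Well B = (58, -449, -220), Well A→Well C = (-240, -278, -86).
Normal n = (Well A→Well B) × (Well A→Well C) = (-22546, 57788, -123884).
So ∂z/∂E = −n_x/n_z = −0.18199 and ∂z/∂N = −n_y/n_z = 0.46647.
Unit vector along 230° is (sin 230°, cos 230°) = (-0.7660, -0.6428).
Slope in that direction = a·(-0.7660) + b·(-0.6428) = −0.16043.
Apparent dip = arctan|0.16043| = 9.11° (true dip is 26.6°, so apparent ≤ true as expected).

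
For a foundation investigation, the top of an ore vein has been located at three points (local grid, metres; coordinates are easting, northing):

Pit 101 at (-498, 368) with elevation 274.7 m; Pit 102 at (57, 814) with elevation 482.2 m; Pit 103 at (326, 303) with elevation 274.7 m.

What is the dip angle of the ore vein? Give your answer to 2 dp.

23.02°

Let the plane be z = a·easting + b·northing + c.
Pit 102−Pit 101: 555a + 446b = 207.5;  Pit 103−Pit 101: 824a − 65b = 0.
Solving gives a = 0.03342, b = 0.42366.
Gradient magnitude |∇z| = √(a² + b²) = √(0.00112 + 0.17949) = 0.42498.
True dip = arctan(0.42498) = 23.02°, dipping toward S (azimuth ≈ 185°).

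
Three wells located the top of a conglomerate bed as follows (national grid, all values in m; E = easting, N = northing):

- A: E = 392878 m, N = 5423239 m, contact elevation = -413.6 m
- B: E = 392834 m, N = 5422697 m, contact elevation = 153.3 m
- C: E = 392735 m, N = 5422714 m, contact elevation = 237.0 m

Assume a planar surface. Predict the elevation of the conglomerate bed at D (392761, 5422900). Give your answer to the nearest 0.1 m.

31.4 m

Let the plane be z = a·E + b·N + c.
B−A: −44a − 542b = 566.9;  C−A: −143a − 525b = 650.6.
Solving gives a = −1.010967540, b = −0.963869794.
Then c = -413.6 − a·392878 − b·5423239 = 5624069.56.
At (392761, 5422900): z = −397068.6 − 5226969.5 + 5624069.56 = 31.4 m.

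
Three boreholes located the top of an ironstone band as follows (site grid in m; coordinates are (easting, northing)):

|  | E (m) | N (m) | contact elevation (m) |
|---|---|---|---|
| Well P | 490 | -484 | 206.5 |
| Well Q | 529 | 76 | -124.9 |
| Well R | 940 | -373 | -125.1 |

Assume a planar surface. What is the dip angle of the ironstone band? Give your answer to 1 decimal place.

39.2°

Let the plane be z = a·E + b·N + c.
Well Q−Well P: 39a + 560b = −331.4;  Well R−Well P: 450a + 111b = −331.6.
Solving gives a = −0.60124, b = −0.54991.
Gradient magnitude |∇z| = √(a² + b²) = √(0.36149 + 0.30240) = 0.81480.
True dip = arctan(0.81480) = 39.2°, dipping toward NE (azimuth ≈ 048°).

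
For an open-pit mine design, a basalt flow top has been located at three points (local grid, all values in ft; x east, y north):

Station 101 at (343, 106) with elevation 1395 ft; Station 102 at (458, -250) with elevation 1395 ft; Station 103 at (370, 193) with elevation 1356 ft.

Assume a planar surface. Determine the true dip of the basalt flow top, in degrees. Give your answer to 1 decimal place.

Let the plane be z = a·x + b·y + c.
Station 102−Station 101: 115a − 356b = 0;  Station 103−Station 101: 27a + 87b = −39.
Solving gives a = −0.70775, b = −0.22863.
Gradient magnitude |∇z| = √(a² + b²) = √(0.50091 + 0.05227) = 0.74376.
True dip = arctan(0.74376) = 36.6°, dipping toward ENE (azimuth ≈ 072°).

36.6°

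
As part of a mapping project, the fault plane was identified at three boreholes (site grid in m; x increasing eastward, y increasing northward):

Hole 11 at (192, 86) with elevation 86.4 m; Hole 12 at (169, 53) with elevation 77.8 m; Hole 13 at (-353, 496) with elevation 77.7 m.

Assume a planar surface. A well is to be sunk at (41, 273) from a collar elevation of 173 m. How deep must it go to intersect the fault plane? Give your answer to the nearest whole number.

Two edge vectors: Hole 11→Hole 12 = (-23, -33, -8.6), Hole 11→Hole 13 = (-545, 410, -8.7).
Normal n = (Hole 11→Hole 12) × (Hole 11→Hole 13) = (3813.1, 4486.9, -27415).
So ∂z/∂x = −n_x/n_z = 0.13909 and ∂z/∂y = −n_y/n_z = 0.16367.
Intercept c from Hole 11: 86.4 − 26.70 − 14.08 = 45.62.
At (41, 273): z_contact = 5.7 + 44.7 + 45.62 = 96.0 m.
Depth below ground = 173 − 96.0 = 77 m.

77 m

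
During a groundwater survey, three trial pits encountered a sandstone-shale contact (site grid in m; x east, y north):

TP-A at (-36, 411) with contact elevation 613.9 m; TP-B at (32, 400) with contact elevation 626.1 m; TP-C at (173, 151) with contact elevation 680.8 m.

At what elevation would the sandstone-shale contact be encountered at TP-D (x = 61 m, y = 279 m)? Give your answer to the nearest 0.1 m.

Let the plane be z = a·x + b·y + c.
TP-B−TP-A: 68a − 11b = 12.2;  TP-C−TP-A: 209a − 260b = 66.9.
Solving gives a = 0.15838, b = −0.12999.
Then c = 613.9 − a·-36 − b·411 = 673.03.
At (61, 279): z = 9.7 − 36.3 + 673.03 = 646.4 m.

646.4 m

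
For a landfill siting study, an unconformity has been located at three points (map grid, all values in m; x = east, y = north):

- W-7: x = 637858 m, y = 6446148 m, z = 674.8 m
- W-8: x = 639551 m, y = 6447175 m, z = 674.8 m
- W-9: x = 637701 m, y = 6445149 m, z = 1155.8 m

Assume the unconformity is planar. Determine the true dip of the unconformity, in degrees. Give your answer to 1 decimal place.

31.9°

Two edge vectors: W-7→W-8 = (1693, 1027, 0), W-7→W-9 = (-157, -999, 481).
Normal n = (W-7→W-8) × (W-7→W-9) = (493987, -814333, -1530068).
So ∂z/∂x = −n_x/n_z = 0.32285 and ∂z/∂y = −n_y/n_z = −0.53222.
Gradient magnitude |∇z| = √(a² + b²) = √(0.10423 + 0.28326) = 0.62249.
True dip = arctan(0.62249) = 31.9°, dipping toward NNW (azimuth ≈ 329°).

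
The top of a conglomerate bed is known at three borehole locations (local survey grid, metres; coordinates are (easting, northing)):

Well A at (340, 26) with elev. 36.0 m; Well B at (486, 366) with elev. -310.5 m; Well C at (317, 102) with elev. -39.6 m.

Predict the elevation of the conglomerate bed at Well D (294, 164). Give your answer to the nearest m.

-101 m

Two edge vectors: Well A→Well B = (146, 340, -346.5), Well A→Well C = (-23, 76, -75.6).
Normal n = (Well A→Well B) × (Well A→Well C) = (630, 19007.1, 18916).
So ∂z/∂E = −n_x/n_z = −0.03331 and ∂z/∂N = −n_y/n_z = −1.00482.
Intercept c from Well A: 36 + 11.32 + 26.13 = 73.45.
At (294, 164): z = −9.8 − 164.8 + 73.45 = -101.1 m.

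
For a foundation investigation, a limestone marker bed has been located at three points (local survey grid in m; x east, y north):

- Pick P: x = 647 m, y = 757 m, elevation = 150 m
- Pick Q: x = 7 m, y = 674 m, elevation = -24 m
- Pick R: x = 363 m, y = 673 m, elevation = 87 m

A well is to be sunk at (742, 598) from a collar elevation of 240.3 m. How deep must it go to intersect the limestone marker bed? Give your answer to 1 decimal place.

12.9 m

Let the plane be z = a·x + b·y + c.
Pick Q−Pick P: −640a − 83b = −174;  Pick R−Pick P: −284a − 84b = −63.
Solving gives a = 0.31095, b = −0.30131.
Then c = 150 − a·647 − b·757 = 176.91.
At (742, 598): z_contact = 230.73 − 180.18 + 176.91 = 227.45 m.
Depth below ground = 240.3 − 227.45 = 12.9 m.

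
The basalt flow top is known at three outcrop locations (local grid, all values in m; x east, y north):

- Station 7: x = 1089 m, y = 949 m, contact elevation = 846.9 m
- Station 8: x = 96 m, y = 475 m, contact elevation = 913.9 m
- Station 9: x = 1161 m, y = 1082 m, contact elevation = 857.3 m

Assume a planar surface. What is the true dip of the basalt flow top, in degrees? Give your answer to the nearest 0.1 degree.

Two edge vectors: Station 7→Station 8 = (-993, -474, 67), Station 7→Station 9 = (72, 133, 10.4).
Normal n = (Station 7→Station 8) × (Station 7→Station 9) = (-13840.6, 15151.2, -97941).
So ∂z/∂x = −n_x/n_z = −0.14132 and ∂z/∂y = −n_y/n_z = 0.15470.
Gradient magnitude |∇z| = √(a² + b²) = √(0.01997 + 0.02393) = 0.20953.
True dip = arctan(0.20953) = 11.8°, dipping toward SE (azimuth ≈ 138°).

11.8°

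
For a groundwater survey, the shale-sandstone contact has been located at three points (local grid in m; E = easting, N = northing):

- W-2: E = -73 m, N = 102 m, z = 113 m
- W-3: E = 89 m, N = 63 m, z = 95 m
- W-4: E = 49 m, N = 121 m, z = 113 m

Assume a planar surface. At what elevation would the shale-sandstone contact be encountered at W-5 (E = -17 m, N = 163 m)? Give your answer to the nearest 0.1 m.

Two edge vectors: W-2→W-3 = (162, -39, -18), W-2→W-4 = (122, 19, 0).
Normal n = (W-2→W-3) × (W-2→W-4) = (342, -2196, 7836).
So ∂z/∂E = −n_x/n_z = −0.04364 and ∂z/∂N = −n_y/n_z = 0.28025.
Intercept c from W-2: 113 − 3.19 − 28.58 = 81.23.
At (-17, 163): z = 0.7 + 45.7 + 81.23 = 127.7 m.

127.7 m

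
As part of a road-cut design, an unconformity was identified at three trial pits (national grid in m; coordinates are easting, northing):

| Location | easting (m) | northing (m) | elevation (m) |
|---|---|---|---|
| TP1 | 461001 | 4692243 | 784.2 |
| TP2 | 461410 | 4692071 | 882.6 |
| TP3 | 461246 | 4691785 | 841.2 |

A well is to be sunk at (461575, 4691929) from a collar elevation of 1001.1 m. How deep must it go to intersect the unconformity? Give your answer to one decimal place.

79.2 m

Let the plane be z = a·easting + b·northing + c.
TP2−TP1: 409a − 172b = 98.4;  TP3−TP1: 245a − 458b = 57.
Solving gives a = 0.242889614, b = 0.005475885.
Then c = 784.2 − a·461001 − b·4692243 = −136882.34.
At (461575, 4691929): z_contact = 112111.77 + 25692.47 − 136882.34 = 921.90 m.
Depth below ground = 1001.1 − 921.90 = 79.2 m.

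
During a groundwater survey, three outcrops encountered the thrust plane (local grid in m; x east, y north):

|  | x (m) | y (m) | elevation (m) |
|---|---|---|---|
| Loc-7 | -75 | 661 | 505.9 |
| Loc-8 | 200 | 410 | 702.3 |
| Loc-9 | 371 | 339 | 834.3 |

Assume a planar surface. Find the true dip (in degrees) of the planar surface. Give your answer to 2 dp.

39.63°

Let the plane be z = a·x + b·y + c.
Loc-8−Loc-7: 275a − 251b = 196.4;  Loc-9−Loc-7: 446a − 322b = 328.4.
Solving gives a = 0.82012, b = 0.11607.
Gradient magnitude |∇z| = √(a² + b²) = √(0.67260 + 0.01347) = 0.82830.
True dip = arctan(0.82830) = 39.63°, dipping toward W (azimuth ≈ 262°).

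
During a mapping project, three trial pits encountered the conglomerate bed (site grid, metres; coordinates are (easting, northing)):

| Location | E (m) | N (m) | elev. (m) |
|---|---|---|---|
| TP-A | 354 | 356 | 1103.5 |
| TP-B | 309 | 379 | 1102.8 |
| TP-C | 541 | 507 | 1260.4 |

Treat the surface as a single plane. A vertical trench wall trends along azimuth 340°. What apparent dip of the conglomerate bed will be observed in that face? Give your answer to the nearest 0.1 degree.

25.3°

Let the plane be z = a·E + b·N + c.
TP-B−TP-A: −45a + 23b = −0.7;  TP-C−TP-A: 187a + 151b = 156.9.
Solving gives a = 0.33475, b = 0.62451.
Unit vector along 340° is (sin 340°, cos 340°) = (-0.3420, 0.9397).
Slope in that direction = a·(-0.3420) + b·(0.9397) = 0.47236.
Apparent dip = arctan|0.47236| = 25.3° (true dip is 35.3°, so apparent ≤ true as expected).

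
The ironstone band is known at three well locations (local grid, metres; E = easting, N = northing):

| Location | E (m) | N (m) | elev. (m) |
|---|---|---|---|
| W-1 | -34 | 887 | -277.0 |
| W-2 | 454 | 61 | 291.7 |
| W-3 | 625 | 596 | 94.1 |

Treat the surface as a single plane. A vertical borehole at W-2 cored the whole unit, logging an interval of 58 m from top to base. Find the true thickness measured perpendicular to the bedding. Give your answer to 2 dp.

49.83 m

Let the plane be z = a·E + b·N + c.
W-2−W-1: 488a − 826b = 568.7;  W-3−W-1: 659a − 291b = 371.1.
Solving gives a = 0.35055, b = −0.48139.
|∇z| = √(a²+b²) = 0.59550, so dip δ = arctan(0.59550) = 30.77°.
True thickness = vertical thickness × cos δ = 58 × cos 30.77° = 49.83 m.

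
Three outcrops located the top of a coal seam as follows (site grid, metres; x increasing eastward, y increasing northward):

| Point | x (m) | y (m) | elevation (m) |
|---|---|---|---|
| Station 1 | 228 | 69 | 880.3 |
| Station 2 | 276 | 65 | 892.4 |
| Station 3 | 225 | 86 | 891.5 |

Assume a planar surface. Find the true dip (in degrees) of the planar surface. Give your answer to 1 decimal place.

Two edge vectors: Station 1→Station 2 = (48, -4, 12.1), Station 1→Station 3 = (-3, 17, 11.2).
Normal n = (Station 1→Station 2) × (Station 1→Station 3) = (-250.5, -573.9, 804).
So ∂z/∂x = −n_x/n_z = 0.31157 and ∂z/∂y = −n_y/n_z = 0.71381.
Gradient magnitude |∇z| = √(a² + b²) = √(0.09707 + 0.50952) = 0.77884.
True dip = arctan(0.77884) = 37.9°, dipping toward SSW (azimuth ≈ 204°).

37.9°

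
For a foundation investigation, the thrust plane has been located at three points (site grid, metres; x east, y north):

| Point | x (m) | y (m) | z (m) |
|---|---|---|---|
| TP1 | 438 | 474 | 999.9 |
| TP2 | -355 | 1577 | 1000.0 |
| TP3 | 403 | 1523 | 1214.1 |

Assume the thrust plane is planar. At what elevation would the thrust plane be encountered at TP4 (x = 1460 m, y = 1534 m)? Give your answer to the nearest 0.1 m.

1531.1 m

Two edge vectors: TP1→TP2 = (-793, 1103, 0.1), TP1→TP3 = (-35, 1049, 214.2).
Normal n = (TP1→TP2) × (TP1→TP3) = (236157.7, 169857.1, -793252).
So ∂z/∂x = −n_x/n_z = 0.297708 and ∂z/∂y = −n_y/n_z = 0.214128.
Intercept c from TP1: 999.9 − 130.40 − 101.50 = 768.01.
At (1460, 1534): z = 434.7 + 328.5 + 768.01 = 1531.1 m.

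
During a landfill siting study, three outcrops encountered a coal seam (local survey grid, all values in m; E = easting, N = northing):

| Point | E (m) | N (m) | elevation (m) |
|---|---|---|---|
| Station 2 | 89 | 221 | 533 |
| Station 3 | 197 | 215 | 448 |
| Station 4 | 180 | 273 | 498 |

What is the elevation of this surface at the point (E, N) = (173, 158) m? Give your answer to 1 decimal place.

Let the plane be z = a·E + b·N + c.
Station 3−Station 2: 108a − 6b = −85;  Station 4−Station 2: 91a + 52b = −35.
Solving gives a = −0.75138, b = 0.64184.
Then c = 533 − a·89 − b·221 = 458.03.
At (173, 158): z = −130.0 + 101.4 + 458.03 = 429.4 m.

429.4 m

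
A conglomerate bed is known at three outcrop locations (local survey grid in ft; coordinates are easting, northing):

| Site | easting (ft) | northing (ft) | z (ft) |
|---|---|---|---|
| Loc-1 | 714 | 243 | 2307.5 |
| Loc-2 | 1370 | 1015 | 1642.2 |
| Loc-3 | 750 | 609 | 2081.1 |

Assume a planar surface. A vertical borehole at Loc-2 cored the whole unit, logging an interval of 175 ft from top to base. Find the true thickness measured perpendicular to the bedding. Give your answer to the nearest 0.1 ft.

145.4 ft

Let the plane be z = a·easting + b·northing + c.
Loc-2−Loc-1: 656a + 772b = −665.3;  Loc-3−Loc-1: 36a + 366b = −226.4.
Solving gives a = −0.32368, b = −0.58674.
|∇z| = √(a²+b²) = 0.67010, so dip δ = arctan(0.67010) = 33.83°.
True thickness = vertical thickness × cos δ = 175 × cos 33.83° = 145.4 ft.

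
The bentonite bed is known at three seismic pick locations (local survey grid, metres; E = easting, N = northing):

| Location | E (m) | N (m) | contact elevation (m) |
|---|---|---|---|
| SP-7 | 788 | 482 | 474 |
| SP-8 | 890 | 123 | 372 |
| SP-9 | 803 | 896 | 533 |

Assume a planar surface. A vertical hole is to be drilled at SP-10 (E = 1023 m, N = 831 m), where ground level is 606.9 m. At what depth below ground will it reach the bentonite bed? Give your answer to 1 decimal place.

Two edge vectors: SP-7→SP-8 = (102, -359, -102), SP-7→SP-9 = (15, 414, 59).
Normal n = (SP-7→SP-8) × (SP-7→SP-9) = (21047, -7548, 47613).
So ∂z/∂E = −n_x/n_z = −0.442043 and ∂z/∂N = −n_y/n_z = 0.158528.
Intercept c from SP-7: 474 + 348.33 − 76.41 = 745.92.
At (1023, 831): z_contact = −452.21 + 131.74 + 745.92 = 425.45 m.
Depth below ground = 606.9 − 425.45 = 181.5 m.

181.5 m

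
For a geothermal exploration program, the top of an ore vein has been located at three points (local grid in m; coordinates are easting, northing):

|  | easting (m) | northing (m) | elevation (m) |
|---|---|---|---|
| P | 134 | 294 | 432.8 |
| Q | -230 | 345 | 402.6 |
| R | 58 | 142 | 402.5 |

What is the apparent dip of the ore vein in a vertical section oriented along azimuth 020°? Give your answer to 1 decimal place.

Let the plane be z = a·easting + b·northing + c.
Q−P: −364a + 51b = −30.2;  R−P: −76a − 152b = −30.3.
Solving gives a = 0.10364, b = 0.14752.
Unit vector along 020° is (sin 20°, cos 20°) = (0.3420, 0.9397).
Slope in that direction = a·(0.3420) + b·(0.9397) = 0.17407.
Apparent dip = arctan|0.17407| = 9.9° (true dip is 10.2°, so apparent ≤ true as expected).

9.9°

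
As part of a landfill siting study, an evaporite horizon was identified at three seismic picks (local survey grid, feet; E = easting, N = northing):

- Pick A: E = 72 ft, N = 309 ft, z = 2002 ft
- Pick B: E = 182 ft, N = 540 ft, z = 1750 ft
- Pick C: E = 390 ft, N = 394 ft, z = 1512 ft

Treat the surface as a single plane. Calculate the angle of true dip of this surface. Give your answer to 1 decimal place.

Let the plane be z = a·E + b·N + c.
Pick B−Pick A: 110a + 231b = −252;  Pick C−Pick A: 318a + 85b = −490.
Solving gives a = −1.43149, b = −0.40925.
Gradient magnitude |∇z| = √(a² + b²) = √(2.04917 + 0.16748) = 1.48884.
True dip = arctan(1.48884) = 56.1°, dipping toward ENE (azimuth ≈ 074°).

56.1°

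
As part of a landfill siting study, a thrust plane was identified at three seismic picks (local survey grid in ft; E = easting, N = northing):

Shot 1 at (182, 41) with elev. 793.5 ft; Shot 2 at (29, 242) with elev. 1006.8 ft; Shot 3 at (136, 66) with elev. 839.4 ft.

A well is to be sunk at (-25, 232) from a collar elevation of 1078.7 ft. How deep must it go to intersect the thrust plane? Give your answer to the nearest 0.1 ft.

38.3 ft

Let the plane be z = a·E + b·N + c.
Shot 2−Shot 1: −153a + 201b = 213.3;  Shot 3−Shot 1: −46a + 25b = 45.9.
Solving gives a = −0.71821, b = 0.51450.
Then c = 793.5 − a·182 − b·41 = 903.12.
At (-25, 232): z_contact = 17.96 + 119.36 + 903.12 = 1040.44 ft.
Depth below ground = 1078.7 − 1040.44 = 38.3 ft.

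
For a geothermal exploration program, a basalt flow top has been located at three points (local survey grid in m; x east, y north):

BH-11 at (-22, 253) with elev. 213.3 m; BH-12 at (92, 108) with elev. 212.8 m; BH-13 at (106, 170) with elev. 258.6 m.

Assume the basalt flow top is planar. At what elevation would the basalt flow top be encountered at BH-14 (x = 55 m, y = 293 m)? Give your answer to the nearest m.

Two edge vectors: BH-11→BH-12 = (114, -145, -0.5), BH-11→BH-13 = (128, -83, 45.3).
Normal n = (BH-11→BH-12) × (BH-11→BH-13) = (-6610, -5228.2, 9098).
So ∂z/∂x = −n_x/n_z = 0.72653 and ∂z/∂y = −n_y/n_z = 0.57465.
Intercept c from BH-11: 213.3 + 15.98 − 145.39 = 83.90.
At (55, 293): z = 40.0 + 168.4 + 83.90 = 292.2 m.

292 m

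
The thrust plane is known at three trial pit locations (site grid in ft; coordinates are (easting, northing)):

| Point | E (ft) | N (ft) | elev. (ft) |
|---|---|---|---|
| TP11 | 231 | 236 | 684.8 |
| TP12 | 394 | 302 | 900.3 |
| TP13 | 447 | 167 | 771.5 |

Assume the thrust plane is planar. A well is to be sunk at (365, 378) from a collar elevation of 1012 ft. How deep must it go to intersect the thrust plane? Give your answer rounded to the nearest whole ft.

39 ft

Let the plane be z = a·E + b·N + c.
TP12−TP11: 163a + 66b = 215.5;  TP13−TP11: 216a − 69b = 86.7.
Solving gives a = 0.80742, b = 1.27106.
Then c = 684.8 − a·231 − b·236 = 198.31.
At (365, 378): z_contact = 294.7 + 480.5 + 198.31 = 973.5 ft.
Depth below ground = 1012 − 973.5 = 39 ft.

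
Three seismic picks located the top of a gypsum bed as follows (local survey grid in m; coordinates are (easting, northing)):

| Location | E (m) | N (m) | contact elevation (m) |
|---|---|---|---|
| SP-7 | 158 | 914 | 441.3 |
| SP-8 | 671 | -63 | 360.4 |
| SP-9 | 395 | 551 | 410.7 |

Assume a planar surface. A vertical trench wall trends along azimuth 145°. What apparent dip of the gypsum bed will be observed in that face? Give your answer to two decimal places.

Let the plane be z = a·E + b·N + c.
SP-8−SP-7: 513a − 977b = −80.9;  SP-9−SP-7: 237a − 363b = −30.6.
Solving gives a = −0.01168, b = 0.07667.
Unit vector along 145° is (sin 145°, cos 145°) = (0.5736, -0.8192).
Slope in that direction = a·(0.5736) + b·(-0.8192) = −0.06951.
Apparent dip = arctan|0.06951| = 3.98° (true dip is 4.4°, so apparent ≤ true as expected).

3.98°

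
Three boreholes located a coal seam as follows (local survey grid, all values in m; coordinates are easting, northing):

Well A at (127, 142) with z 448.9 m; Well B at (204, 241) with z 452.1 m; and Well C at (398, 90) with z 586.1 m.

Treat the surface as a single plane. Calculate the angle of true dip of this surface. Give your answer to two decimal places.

Two edge vectors: Well A→Well B = (77, 99, 3.2), Well A→Well C = (271, -52, 137.2).
Normal n = (Well A→Well B) × (Well A→Well C) = (13749.2, -9697.2, -30833).
So ∂z/∂easting = −n_x/n_z = 0.44592 and ∂z/∂northing = −n_y/n_z = −0.31451.
Gradient magnitude |∇z| = √(a² + b²) = √(0.19885 + 0.09891) = 0.54568.
True dip = arctan(0.54568) = 28.62°, dipping toward NW (azimuth ≈ 305°).

28.62°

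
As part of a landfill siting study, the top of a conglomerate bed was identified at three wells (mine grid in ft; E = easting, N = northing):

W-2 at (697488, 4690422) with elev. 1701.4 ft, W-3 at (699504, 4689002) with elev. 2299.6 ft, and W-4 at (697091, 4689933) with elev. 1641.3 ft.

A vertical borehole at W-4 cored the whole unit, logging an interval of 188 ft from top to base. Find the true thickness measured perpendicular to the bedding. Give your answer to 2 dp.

182.16 ft

Two edge vectors: W-2→W-3 = (2016, -1420, 598.2), W-2→W-4 = (-397, -489, -60.1).
Normal n = (W-2→W-3) × (W-2→W-4) = (377861.8, -116323.8, -1549564).
So ∂z/∂E = −n_x/n_z = 0.24385 and ∂z/∂N = −n_y/n_z = −0.07507.
|∇z| = √(a²+b²) = 0.25514, so dip δ = arctan(0.25514) = 14.31°.
True thickness = vertical thickness × cos δ = 188 × cos 14.31° = 182.16 ft.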